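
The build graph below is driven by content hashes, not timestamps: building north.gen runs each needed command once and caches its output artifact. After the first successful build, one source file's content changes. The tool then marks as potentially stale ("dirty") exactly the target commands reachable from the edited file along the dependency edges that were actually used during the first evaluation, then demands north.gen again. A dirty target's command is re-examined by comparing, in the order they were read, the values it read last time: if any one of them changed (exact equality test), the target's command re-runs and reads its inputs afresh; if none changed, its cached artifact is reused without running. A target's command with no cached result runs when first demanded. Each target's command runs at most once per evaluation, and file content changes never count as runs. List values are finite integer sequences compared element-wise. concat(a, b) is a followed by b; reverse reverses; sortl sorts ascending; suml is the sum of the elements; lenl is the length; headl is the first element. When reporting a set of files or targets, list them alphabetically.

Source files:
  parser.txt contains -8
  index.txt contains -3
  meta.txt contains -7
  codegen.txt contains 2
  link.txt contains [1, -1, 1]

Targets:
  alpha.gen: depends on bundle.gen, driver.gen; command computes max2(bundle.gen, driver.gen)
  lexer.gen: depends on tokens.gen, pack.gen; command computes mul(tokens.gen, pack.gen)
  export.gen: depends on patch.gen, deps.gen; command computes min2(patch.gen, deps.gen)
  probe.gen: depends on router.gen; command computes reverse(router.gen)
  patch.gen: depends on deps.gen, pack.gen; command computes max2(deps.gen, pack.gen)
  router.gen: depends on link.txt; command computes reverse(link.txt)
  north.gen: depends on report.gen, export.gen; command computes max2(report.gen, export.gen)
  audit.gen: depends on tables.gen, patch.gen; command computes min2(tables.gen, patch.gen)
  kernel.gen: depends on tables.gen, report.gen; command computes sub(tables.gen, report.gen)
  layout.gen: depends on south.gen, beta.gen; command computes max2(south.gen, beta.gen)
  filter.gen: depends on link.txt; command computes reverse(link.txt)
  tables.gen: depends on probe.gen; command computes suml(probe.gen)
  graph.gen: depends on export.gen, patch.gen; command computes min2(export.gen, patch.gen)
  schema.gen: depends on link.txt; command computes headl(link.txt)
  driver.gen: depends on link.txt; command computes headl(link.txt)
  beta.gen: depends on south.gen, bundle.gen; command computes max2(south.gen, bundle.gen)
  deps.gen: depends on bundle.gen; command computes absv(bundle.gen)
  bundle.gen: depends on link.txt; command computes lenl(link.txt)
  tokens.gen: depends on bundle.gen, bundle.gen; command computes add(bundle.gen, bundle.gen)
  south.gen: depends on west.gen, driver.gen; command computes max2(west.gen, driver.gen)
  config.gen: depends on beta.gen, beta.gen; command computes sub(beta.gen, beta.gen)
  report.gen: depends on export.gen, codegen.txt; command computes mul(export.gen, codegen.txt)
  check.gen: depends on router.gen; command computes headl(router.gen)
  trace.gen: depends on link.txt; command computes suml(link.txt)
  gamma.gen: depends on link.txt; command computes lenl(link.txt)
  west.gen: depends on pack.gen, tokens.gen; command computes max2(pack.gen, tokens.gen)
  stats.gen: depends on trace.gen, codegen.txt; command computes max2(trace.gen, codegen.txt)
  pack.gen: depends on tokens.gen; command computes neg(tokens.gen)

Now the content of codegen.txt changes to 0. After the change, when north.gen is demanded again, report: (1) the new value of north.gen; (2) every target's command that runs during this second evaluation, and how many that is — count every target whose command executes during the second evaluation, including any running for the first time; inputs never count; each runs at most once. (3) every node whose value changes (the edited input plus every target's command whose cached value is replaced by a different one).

north.gen now evaluates to 3.
Run set: north.gen, report.gen (2 run).
Changed values: codegen.txt, north.gen, report.gen.

Initial pass — values computed on the first demand:
  bundle.gen = lenl([1, -1, 1]) = 3
  deps.gen = absv(3) = 3
  tokens.gen = add(3, 3) = 6
  pack.gen = neg(6) = -6
  patch.gen = max2(3, -6) = 3
  export.gen = min2(3, 3) = 3
  report.gen = mul(3, 2) = 6
  north.gen = max2(6, 3) = 6

Second demand — change propagation:
  report.gen: re-runs because codegen.txt 2->0; new result 0.
  north.gen: re-runs because report.gen 6->0; new result 3.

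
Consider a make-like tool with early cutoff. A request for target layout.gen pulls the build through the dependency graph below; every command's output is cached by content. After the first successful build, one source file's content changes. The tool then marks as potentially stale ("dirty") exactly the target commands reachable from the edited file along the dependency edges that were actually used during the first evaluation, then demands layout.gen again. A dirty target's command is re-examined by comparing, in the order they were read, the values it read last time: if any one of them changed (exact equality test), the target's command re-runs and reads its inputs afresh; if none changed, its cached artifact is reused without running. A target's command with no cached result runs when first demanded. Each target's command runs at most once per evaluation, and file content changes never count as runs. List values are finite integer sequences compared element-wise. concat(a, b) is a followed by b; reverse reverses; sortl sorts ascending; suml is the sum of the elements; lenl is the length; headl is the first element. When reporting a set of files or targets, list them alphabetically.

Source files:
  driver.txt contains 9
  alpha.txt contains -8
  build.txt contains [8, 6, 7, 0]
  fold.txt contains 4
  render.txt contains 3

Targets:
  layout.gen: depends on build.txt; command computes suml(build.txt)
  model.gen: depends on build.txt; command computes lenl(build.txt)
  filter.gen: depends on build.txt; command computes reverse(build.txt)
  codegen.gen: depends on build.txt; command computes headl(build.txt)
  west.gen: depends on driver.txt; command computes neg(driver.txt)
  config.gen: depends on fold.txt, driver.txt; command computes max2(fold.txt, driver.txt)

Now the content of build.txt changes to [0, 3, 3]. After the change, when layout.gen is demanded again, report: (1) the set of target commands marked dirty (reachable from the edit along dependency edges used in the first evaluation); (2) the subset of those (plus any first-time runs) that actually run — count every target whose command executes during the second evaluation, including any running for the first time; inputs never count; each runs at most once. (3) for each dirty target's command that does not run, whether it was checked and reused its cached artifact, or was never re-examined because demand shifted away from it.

The edit dirties: layout.gen.
1 target commands run: layout.gen.
No dirty target's command escaped a run.

First demand of the output computes:
  layout.gen = suml([8, 6, 7, 0]) = 21

After the edit, cleaning proceeds:
  layout.gen: a read changed (build.txt [8, 6, 7, 0]->[0, 3, 3]) — executes, giving 6.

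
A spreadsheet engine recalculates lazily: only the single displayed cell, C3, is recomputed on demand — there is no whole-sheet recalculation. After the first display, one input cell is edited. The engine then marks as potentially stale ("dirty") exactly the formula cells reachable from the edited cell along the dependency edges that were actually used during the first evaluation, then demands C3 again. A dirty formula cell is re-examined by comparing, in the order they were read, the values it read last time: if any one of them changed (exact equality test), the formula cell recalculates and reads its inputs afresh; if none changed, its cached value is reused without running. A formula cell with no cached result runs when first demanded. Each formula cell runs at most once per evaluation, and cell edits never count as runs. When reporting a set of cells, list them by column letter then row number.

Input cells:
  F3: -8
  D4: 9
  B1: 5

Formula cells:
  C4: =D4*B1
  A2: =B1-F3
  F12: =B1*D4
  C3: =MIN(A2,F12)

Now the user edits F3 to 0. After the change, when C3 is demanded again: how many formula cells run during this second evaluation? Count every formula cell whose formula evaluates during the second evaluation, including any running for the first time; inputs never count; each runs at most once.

Formula cells that run: A2, C3 — 2 in total.

First evaluation (everything demanded from the output):
  A2 = 5 - -8 = 13
  F12 = 5 * 9 = 45
  C3 = MIN(13, 45) = 13

Propagation after the edit:
  A2: runs — F3 -8->0; result 5.
  C3: runs — A2 13->5; result 5.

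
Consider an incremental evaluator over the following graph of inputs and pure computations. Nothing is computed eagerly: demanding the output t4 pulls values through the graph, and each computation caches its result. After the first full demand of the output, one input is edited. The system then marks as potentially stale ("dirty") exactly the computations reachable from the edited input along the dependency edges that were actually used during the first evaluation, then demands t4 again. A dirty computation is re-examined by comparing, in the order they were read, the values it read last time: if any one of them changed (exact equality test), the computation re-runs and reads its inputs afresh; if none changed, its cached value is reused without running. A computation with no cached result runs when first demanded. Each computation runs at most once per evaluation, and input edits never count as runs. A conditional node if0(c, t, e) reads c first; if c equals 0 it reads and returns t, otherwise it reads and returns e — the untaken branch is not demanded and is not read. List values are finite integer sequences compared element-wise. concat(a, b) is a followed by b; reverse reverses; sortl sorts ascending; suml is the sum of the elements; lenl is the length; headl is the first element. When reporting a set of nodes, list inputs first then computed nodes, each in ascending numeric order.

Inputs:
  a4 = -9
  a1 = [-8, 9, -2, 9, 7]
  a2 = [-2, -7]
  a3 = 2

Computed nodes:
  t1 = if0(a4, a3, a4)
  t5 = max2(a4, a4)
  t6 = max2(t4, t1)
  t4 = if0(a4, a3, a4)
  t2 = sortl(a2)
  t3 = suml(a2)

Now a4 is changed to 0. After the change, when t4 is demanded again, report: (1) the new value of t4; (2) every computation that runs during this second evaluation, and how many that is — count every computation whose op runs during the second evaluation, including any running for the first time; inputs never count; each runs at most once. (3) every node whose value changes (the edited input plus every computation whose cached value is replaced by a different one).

Initial pass — values computed on the first demand:
  t4 = if0(a4=-9 -> else branch a4) = -9

Second demand — change propagation:
  t4: re-runs because a4 -9->0; a4 -9->0; new result 2.

t4 now evaluates to 2.
Run set: t4 (1 run).
Changed values: a4, t4.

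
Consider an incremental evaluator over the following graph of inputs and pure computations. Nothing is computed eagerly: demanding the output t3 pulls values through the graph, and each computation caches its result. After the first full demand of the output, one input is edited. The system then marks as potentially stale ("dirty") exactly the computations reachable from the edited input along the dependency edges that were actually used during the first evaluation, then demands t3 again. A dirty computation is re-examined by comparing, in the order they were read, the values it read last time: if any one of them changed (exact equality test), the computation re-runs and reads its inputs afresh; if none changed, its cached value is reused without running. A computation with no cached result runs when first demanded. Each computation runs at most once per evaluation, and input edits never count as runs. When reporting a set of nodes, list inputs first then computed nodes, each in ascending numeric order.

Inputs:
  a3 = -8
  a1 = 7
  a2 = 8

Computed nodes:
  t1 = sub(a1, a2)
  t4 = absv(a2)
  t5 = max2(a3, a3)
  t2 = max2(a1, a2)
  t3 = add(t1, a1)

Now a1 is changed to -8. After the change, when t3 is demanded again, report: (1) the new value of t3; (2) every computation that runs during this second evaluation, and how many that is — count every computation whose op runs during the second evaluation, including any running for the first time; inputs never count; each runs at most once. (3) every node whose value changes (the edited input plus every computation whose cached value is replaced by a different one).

Initial pass — values computed on the first demand:
  t1 = sub(7, 8) = -1
  t3 = add(-1, 7) = 6

Second demand — change propagation:
  t1: re-runs because a1 7->-8; new result -16.
  t3: re-runs because t1 -1->-16; a1 7->-8; new result -24.

t3 now evaluates to -24.
Run set: t1, t3 (2 run).
Changed values: a1, t1, t3.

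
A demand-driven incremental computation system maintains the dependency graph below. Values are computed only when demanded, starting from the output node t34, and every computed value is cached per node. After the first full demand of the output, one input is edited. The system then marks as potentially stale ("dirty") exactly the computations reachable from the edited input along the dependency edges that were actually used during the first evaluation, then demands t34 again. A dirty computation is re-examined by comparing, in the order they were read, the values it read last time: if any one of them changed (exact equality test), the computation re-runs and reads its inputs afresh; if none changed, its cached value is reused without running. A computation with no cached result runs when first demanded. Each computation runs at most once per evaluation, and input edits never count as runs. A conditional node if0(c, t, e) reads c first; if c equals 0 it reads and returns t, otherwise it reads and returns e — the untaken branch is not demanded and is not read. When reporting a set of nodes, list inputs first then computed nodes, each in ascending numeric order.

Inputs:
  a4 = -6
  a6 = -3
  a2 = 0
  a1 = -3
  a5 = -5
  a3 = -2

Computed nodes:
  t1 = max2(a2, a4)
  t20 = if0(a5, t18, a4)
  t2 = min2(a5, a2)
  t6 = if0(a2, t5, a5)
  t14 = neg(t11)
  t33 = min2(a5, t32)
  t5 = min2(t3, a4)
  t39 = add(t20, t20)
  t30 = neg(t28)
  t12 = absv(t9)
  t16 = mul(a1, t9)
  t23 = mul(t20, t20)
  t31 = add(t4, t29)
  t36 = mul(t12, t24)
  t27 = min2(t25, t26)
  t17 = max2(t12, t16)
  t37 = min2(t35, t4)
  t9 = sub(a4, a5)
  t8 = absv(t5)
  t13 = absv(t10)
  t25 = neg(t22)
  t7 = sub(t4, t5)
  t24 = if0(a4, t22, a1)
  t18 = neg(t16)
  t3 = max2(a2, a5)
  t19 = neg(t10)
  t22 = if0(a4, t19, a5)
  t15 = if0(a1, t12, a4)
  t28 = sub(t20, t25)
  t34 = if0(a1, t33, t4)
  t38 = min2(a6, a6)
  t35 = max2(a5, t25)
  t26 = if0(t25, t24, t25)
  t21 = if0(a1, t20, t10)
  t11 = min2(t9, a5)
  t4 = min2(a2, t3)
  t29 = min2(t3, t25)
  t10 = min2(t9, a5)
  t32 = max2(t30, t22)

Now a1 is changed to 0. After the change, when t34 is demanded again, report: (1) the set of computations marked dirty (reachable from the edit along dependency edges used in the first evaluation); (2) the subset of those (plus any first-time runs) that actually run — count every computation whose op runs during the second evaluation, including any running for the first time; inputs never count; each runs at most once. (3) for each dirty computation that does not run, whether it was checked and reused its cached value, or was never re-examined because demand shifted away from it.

Marked dirty: t34.
Computations that run: t20, t22, t25, t28, t30, t32, t33, t34 — 8 in total.
Every dirty computation ran.
Key observation: a condition flipped, so demand reaches new nodes — t20, t22, t25, t28, t30, t32, t33 run for the first time.

First evaluation (everything demanded from the output):
  t3 = max2(0, -5) = 0
  t4 = min2(0, 0) = 0
  t34 = if0(a1=-3 -> else branch t4) = 0

Propagation after the edit:
  t20: demanded for the first time — runs, produces -6.
  t22: demanded for the first time — runs, produces -5.
  t25: demanded for the first time — runs, produces 5.
  t28: demanded for the first time — runs, produces -11.
  t30: demanded for the first time — runs, produces 11.
  t32: demanded for the first time — runs, produces 11.
  t33: demanded for the first time — runs, produces -5.
  t34: runs — a1 -3->0; result -5.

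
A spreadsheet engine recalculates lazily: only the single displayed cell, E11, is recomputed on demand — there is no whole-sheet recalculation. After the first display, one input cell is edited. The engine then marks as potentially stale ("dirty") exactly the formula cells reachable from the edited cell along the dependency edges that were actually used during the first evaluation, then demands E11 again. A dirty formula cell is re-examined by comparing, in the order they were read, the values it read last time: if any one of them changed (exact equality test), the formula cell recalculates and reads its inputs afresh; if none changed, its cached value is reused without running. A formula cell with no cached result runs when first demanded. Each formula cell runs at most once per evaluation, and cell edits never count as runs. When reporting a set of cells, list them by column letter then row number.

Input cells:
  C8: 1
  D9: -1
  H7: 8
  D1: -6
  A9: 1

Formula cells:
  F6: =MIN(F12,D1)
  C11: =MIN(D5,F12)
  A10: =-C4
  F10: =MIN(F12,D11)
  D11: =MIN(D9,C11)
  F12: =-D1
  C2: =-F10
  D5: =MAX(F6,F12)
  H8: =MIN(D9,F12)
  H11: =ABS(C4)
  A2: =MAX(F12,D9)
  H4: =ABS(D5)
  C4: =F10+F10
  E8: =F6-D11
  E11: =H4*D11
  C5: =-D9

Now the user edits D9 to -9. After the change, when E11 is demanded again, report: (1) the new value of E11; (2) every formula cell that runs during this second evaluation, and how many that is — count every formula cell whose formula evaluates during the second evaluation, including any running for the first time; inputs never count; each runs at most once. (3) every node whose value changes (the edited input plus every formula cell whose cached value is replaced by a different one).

New value of E11: -54.
Formula cells that run: D11, E11 — 2 in total.
Values that change: D9, D11, E11.

First evaluation (everything demanded from the output):
  F12 = -(-6) = 6
  F6 = MIN(6, -6) = -6
  D5 = MAX(-6, 6) = 6
  C11 = MIN(6, 6) = 6
  D11 = MIN(-1, 6) = -1
  H4 = ABS(6) = 6
  E11 = 6 * -1 = -6

Propagation after the edit:
  D11: runs — D9 -1->-9; result -9.
  E11: runs — D11 -1->-9; result -54.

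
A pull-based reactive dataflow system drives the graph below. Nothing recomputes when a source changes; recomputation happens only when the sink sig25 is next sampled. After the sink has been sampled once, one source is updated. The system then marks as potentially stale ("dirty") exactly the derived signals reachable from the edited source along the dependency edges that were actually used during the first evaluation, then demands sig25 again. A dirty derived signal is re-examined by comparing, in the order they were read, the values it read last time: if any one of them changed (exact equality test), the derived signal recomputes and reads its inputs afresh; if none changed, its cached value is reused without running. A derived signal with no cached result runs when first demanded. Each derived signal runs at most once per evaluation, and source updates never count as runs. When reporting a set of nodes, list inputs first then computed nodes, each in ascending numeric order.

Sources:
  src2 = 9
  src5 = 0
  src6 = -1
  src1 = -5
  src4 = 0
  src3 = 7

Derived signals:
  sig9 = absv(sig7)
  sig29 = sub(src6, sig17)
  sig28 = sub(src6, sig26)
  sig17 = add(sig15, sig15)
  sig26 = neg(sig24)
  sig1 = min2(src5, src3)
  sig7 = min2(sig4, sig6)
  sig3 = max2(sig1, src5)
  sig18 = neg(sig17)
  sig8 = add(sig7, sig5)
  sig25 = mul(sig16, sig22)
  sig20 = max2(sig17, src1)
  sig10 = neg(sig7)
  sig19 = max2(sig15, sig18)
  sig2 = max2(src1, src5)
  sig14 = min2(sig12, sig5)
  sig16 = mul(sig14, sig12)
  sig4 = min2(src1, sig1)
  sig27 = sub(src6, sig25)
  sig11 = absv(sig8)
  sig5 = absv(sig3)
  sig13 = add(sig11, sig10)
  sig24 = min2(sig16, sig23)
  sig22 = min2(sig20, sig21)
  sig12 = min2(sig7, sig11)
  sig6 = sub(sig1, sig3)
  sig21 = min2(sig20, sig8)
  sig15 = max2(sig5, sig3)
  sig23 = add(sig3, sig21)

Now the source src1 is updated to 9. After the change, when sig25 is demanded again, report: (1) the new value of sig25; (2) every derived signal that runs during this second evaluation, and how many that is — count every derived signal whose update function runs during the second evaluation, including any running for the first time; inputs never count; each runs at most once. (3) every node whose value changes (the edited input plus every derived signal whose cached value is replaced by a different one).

New value of sig25: 0.
Derived signals that run: sig4, sig7, sig8, sig11, sig12, sig14, sig16, sig20, sig21, sig22, sig25 — 11 in total.
Values that change: src1, sig4, sig7, sig8, sig11, sig12, sig14, sig16, sig20, sig21, sig22, sig25.

First evaluation (everything demanded from the output):
  sig1 = min2(0, 7) = 0
  sig3 = max2(0, 0) = 0
  sig4 = min2(-5, 0) = -5
  sig5 = absv(0) = 0
  sig6 = sub(0, 0) = 0
  sig7 = min2(-5, 0) = -5
  sig8 = add(-5, 0) = -5
  sig11 = absv(-5) = 5
  sig12 = min2(-5, 5) = -5
  sig14 = min2(-5, 0) = -5
  sig15 = max2(0, 0) = 0
  sig16 = mul(-5, -5) = 25
  sig17 = add(0, 0) = 0
  sig20 = max2(0, -5) = 0
  sig21 = min2(0, -5) = -5
  sig22 = min2(0, -5) = -5
  sig25 = mul(25, -5) = -125

Propagation after the edit:
  sig4: runs — src1 -5->9; result 0.
  sig7: runs — sig4 -5->0; result 0.
  sig8: runs — sig7 -5->0; result 0.
  sig11: runs — sig8 -5->0; result 0.
  sig12: runs — sig7 -5->0; sig11 5->0; result 0.
  sig14: runs — sig12 -5->0; result 0.
  sig16: runs — sig14 -5->0; sig12 -5->0; result 0.
  sig20: runs — src1 -5->9; result 9.
  sig21: runs — sig20 0->9; sig8 -5->0; result 0.
  sig22: runs — sig20 0->9; sig21 -5->0; result 0.
  sig25: runs — sig16 25->0; sig22 -5->0; result 0.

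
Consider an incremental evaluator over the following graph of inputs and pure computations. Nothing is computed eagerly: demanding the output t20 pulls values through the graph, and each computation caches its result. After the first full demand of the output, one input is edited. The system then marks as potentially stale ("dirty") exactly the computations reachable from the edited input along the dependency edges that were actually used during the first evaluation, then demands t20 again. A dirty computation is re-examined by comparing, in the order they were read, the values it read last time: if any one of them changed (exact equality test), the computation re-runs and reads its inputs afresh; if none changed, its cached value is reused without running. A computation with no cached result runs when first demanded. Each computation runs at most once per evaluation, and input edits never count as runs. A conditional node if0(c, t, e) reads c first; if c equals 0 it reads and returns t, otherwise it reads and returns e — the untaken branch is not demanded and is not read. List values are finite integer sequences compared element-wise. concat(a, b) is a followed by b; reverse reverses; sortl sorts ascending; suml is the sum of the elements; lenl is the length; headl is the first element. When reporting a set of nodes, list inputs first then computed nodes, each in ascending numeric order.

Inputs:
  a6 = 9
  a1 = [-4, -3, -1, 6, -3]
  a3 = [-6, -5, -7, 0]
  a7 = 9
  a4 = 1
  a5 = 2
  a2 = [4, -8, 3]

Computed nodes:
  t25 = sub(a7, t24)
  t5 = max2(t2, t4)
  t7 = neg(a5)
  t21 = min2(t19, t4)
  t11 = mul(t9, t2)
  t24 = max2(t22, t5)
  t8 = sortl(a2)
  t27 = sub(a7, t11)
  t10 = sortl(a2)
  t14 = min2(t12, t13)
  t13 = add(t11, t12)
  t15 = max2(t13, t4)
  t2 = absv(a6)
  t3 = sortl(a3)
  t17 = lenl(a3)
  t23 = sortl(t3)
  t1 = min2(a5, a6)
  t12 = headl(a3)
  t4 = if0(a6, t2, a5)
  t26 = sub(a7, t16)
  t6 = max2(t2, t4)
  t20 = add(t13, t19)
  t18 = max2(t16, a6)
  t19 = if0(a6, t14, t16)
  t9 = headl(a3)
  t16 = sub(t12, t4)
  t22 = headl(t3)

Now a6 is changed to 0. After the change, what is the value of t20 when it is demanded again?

Initial pass — values computed on the first demand:
  t2 = absv(9) = 9
  t4 = if0(a6=9 -> else branch a5) = 2
  t9 = headl([-6, -5, -7, 0]) = -6
  t11 = mul(-6, 9) = -54
  t12 = headl([-6, -5, -7, 0]) = -6
  t13 = add(-54, -6) = -60
  t16 = sub(-6, 2) = -8
  t19 = if0(a6=9 -> else branch t16) = -8
  t20 = add(-60, -8) = -68

Second demand — change propagation:
  t2: re-runs because a6 9->0; new result 0.
  t4: dirty yet unreached — the second evaluation never asks for it.
  t11: re-runs because t2 9->0; new result 0.
  t13: re-runs because t11 -54->0; new result -6.
  t14: newly demanded (no cache) — executes and yields -6.
  t16: dirty yet unreached — the second evaluation never asks for it.
  t19: re-runs because a6 9->0; new result -6.
  t20: re-runs because t13 -60->-6; t19 -8->-6; new result -12.

The important point: the flipped condition redirects demand; t4, t16 are left stale, never re-checked.

t20 now evaluates to -12.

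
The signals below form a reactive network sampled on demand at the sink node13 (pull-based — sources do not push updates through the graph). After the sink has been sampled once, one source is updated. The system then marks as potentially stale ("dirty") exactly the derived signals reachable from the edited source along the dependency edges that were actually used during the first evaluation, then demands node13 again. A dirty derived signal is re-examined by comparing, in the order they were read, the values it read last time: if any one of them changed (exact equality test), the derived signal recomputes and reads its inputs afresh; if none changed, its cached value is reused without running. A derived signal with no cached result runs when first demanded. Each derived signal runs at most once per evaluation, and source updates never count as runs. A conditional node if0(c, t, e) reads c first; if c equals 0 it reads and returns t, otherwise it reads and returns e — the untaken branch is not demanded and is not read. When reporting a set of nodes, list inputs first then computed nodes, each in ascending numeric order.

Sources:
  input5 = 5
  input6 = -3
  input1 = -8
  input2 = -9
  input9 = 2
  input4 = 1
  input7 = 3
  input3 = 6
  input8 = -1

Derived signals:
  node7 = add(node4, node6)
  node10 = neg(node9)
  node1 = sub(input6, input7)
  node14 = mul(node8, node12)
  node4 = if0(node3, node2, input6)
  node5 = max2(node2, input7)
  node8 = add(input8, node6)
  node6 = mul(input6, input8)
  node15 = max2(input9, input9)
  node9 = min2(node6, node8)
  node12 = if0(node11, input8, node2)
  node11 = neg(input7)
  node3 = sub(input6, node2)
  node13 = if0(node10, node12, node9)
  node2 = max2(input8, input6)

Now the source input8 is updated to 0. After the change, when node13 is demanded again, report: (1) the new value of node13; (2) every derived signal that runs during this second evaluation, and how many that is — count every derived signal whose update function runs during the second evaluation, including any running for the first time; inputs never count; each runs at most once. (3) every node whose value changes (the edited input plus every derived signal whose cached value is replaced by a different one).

Initial pass — values computed on the first demand:
  node6 = mul(-3, -1) = 3
  node8 = add(-1, 3) = 2
  node9 = min2(3, 2) = 2
  node10 = neg(2) = -2
  node13 = if0(node10=-2 -> else branch node9) = 2

Second demand — change propagation:
  node2: newly demanded (no cache) — executes and yields 0.
  node6: re-runs because input8 -1->0; new result 0.
  node8: re-runs because input8 -1->0; node6 3->0; new result 0.
  node9: re-runs because node6 3->0; node8 2->0; new result 0.
  node10: re-runs because node9 2->0; new result 0.
  node11: newly demanded (no cache) — executes and yields -3.
  node12: newly demanded (no cache) — executes and yields 0.
  node13: re-runs because node10 -2->0; node9 2->0; new result 0.

The important point: the flipped condition pulls in fresh nodes; node2, node11, node12 run for the first time.

node13 now evaluates to 0.
Run set: node2, node6, node8, node9, node10, node11, node12, node13 (8 run).
Changed values: input8, node6, node8, node9, node10, node13.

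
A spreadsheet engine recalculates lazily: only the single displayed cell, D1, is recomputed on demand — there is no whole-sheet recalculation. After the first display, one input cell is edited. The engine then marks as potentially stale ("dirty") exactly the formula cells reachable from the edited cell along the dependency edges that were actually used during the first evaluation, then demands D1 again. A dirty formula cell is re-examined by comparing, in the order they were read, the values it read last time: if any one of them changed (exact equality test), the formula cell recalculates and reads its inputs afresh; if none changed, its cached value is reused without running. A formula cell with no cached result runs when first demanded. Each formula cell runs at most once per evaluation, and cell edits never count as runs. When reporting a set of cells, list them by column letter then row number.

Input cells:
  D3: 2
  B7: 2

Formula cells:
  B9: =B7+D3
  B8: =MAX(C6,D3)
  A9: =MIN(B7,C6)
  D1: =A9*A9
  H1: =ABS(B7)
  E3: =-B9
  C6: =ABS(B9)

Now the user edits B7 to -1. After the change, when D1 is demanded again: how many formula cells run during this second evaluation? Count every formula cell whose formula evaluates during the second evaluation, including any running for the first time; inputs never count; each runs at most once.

Formula cells that run: A9, B9, C6, D1 — 4 in total.

First evaluation (everything demanded from the output):
  B9 = 2 + 2 = 4
  C6 = ABS(4) = 4
  A9 = MIN(2, 4) = 2
  D1 = 2 * 2 = 4

Propagation after the edit:
  B9: runs — B7 2->-1; result 1.
  C6: runs — B9 4->1; result 1.
  A9: runs — B7 2->-1; C6 4->1; result -1.
  D1: runs — A9 2->-1; A9 2->-1; result 1.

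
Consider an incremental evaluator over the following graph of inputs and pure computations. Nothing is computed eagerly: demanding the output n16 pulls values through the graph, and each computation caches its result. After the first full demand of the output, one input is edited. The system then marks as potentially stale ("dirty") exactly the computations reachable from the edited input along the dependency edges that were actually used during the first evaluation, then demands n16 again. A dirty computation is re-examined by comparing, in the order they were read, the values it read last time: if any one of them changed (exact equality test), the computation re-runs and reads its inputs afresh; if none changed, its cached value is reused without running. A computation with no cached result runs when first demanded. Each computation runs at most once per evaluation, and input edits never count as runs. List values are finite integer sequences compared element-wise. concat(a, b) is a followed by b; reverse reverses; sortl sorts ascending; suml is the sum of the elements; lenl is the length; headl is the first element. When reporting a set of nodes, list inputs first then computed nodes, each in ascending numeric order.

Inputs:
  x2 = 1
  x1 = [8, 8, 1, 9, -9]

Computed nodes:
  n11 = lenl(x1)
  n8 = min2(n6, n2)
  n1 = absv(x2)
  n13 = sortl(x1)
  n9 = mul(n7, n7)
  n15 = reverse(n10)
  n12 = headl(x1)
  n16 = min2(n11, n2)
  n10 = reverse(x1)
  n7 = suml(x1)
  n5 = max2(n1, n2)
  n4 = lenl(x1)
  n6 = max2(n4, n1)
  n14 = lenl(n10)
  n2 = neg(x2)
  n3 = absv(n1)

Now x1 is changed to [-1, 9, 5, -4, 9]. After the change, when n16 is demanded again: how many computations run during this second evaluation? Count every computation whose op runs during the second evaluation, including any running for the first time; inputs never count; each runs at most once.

Initial pass — values computed on the first demand:
  n2 = neg(1) = -1
  n11 = lenl([8, 8, 1, 9, -9]) = 5
  n16 = min2(5, -1) = -1

Second demand — change propagation:
  n11: re-runs because x1 [8, 8, 1, 9, -9]->[-1, 9, 5, -4, 9]; new result 5 (unchanged).
  n16: re-examined; everything it read last time is the same (n11 unchanged, n2 unchanged) — cache -1 kept, no run.

The important point: n11 recomputes to an identical value, and the output ends up unchanged.

Run set: n11 (1 run).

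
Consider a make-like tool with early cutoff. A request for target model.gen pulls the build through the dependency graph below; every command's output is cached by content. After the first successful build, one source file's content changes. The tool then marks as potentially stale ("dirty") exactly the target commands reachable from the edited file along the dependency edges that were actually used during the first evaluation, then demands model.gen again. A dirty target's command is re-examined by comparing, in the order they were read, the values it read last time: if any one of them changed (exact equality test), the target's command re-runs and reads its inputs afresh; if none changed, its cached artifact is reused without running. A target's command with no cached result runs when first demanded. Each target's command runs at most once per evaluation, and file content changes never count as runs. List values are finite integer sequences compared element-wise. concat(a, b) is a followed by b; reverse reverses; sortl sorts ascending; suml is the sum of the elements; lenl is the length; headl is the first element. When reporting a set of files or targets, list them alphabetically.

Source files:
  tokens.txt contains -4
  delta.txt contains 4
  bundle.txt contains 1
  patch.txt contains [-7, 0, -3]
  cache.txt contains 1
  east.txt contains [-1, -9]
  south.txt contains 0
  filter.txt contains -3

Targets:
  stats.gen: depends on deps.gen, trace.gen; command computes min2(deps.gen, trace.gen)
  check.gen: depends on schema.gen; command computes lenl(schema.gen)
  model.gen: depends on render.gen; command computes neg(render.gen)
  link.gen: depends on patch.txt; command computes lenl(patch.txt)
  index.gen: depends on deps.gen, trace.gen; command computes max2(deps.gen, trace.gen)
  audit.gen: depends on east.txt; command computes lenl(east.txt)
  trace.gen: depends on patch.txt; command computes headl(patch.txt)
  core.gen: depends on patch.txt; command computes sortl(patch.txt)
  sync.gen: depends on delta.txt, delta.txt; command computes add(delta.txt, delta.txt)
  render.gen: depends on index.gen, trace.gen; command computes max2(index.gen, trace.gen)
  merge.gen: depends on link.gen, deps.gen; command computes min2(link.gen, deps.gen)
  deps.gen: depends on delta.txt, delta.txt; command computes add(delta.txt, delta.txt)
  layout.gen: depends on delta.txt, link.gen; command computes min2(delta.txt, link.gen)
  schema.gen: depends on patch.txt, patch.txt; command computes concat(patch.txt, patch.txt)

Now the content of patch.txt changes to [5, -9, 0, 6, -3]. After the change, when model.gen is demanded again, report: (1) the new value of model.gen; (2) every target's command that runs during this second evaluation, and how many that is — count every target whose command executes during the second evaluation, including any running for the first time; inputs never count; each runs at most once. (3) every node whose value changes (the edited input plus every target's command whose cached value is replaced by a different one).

First demand of the output computes:
  deps.gen = add(4, 4) = 8
  trace.gen = headl([-7, 0, -3]) = -7
  index.gen = max2(8, -7) = 8
  render.gen = max2(8, -7) = 8
  model.gen = neg(8) = -8

After the edit, cleaning proceeds:
  trace.gen: a read changed (patch.txt [-7, 0, -3]->[5, -9, 0, 6, -3]) — executes, giving 5.
  index.gen: a read changed (trace.gen -7->5) — executes, giving 8 — identical to its old value.
  render.gen: a read changed (trace.gen -7->5) — executes, giving 8 — identical to its old value.
  model.gen: dirty, but its reads are unchanged (render.gen unchanged); cached -8 stands.

Note where the cutoff bites: model.gen is checked, finds nothing changed, and keeps its cache.

Demanding model.gen again yields -8.
3 target commands run: index.gen, render.gen, trace.gen.
The nodes whose values change: patch.txt, trace.gen.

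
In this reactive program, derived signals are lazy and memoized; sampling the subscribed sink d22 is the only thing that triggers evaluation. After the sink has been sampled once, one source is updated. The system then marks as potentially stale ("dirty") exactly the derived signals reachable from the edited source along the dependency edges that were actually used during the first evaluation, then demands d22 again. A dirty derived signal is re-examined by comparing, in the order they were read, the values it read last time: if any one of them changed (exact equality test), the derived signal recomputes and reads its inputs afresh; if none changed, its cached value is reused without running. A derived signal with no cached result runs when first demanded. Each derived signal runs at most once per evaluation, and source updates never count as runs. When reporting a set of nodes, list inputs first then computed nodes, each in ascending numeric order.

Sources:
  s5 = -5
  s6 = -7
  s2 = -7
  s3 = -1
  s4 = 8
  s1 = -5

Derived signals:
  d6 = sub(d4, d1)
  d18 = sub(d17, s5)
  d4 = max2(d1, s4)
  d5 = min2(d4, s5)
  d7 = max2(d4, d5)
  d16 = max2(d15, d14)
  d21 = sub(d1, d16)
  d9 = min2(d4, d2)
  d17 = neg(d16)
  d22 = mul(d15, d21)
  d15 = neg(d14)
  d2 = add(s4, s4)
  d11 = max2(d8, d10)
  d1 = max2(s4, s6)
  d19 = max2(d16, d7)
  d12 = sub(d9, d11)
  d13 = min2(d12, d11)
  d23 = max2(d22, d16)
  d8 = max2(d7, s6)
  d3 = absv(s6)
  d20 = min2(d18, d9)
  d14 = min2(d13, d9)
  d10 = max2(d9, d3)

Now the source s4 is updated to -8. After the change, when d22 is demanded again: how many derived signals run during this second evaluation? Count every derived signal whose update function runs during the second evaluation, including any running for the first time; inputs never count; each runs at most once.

First demand of the output computes:
  d1 = max2(8, -7) = 8
  d2 = add(8, 8) = 16
  d3 = absv(-7) = 7
  d4 = max2(8, 8) = 8
  d5 = min2(8, -5) = -5
  d7 = max2(8, -5) = 8
  d8 = max2(8, -7) = 8
  d9 = min2(8, 16) = 8
  d10 = max2(8, 7) = 8
  d11 = max2(8, 8) = 8
  d12 = sub(8, 8) = 0
  d13 = min2(0, 8) = 0
  d14 = min2(0, 8) = 0
  d15 = neg(0) = 0
  d16 = max2(0, 0) = 0
  d21 = sub(8, 0) = 8
  d22 = mul(0, 8) = 0

After the edit, cleaning proceeds:
  d1: a read changed (s4 8->-8) — executes, giving -7.
  d2: a read changed (s4 8->-8; s4 8->-8) — executes, giving -16.
  d4: a read changed (d1 8->-7; s4 8->-8) — executes, giving -7.
  d5: a read changed (d4 8->-7) — executes, giving -7.
  d7: a read changed (d4 8->-7; d5 -5->-7) — executes, giving -7.
  d8: a read changed (d7 8->-7) — executes, giving -7.
  d9: a read changed (d4 8->-7; d2 16->-16) — executes, giving -16.
  d10: a read changed (d9 8->-16) — executes, giving 7.
  d11: a read changed (d8 8->-7; d10 8->7) — executes, giving 7.
  d12: a read changed (d9 8->-16; d11 8->7) — executes, giving -23.
  d13: a read changed (d12 0->-23; d11 8->7) — executes, giving -23.
  d14: a read changed (d13 0->-23; d9 8->-16) — executes, giving -23.
  d15: a read changed (d14 0->-23) — executes, giving 23.
  d16: a read changed (d15 0->23; d14 0->-23) — executes, giving 23.
  d21: a read changed (d1 8->-7; d16 0->23) — executes, giving -30.
  d22: a read changed (d15 0->23; d21 8->-30) — executes, giving -690.

16 derived signals run: d1, d2, d4, d5, d7, d8, d9, d10, d11, d12, d13, d14, d15, d16, d21, d22.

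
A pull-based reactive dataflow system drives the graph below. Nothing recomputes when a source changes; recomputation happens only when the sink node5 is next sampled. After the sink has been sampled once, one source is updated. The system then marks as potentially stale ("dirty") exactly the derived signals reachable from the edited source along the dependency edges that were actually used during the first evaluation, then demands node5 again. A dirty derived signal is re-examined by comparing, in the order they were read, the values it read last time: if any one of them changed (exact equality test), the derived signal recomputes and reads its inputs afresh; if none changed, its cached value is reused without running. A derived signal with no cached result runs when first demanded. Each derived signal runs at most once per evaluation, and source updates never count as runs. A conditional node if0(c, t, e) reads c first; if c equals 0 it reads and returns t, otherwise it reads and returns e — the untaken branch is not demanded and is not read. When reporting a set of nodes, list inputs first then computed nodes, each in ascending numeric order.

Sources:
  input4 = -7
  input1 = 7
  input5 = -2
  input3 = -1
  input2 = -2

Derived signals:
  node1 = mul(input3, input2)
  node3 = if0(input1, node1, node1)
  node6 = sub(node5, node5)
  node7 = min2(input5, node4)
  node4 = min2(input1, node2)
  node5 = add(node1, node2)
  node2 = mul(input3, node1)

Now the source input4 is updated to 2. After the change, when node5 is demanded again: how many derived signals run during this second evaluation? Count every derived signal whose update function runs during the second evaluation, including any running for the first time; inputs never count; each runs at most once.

Derived signals that run: none — 0 in total.
Key observation: input4 is never demanded by the output, so the edit triggers no recomputation at all.

First evaluation (everything demanded from the output):
  node1 = mul(-1, -2) = 2
  node2 = mul(-1, 2) = -2
  node5 = add(2, -2) = 0

Propagation after the edit:
  input4 feeds no computation that the output demands — nothing is marked dirty and nothing runs.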